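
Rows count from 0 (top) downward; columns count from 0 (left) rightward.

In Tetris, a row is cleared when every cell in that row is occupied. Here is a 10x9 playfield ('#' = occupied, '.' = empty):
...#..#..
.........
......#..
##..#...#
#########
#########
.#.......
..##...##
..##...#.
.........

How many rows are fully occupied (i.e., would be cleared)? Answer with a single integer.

Check each row:
  row 0: 7 empty cells -> not full
  row 1: 9 empty cells -> not full
  row 2: 8 empty cells -> not full
  row 3: 5 empty cells -> not full
  row 4: 0 empty cells -> FULL (clear)
  row 5: 0 empty cells -> FULL (clear)
  row 6: 8 empty cells -> not full
  row 7: 5 empty cells -> not full
  row 8: 6 empty cells -> not full
  row 9: 9 empty cells -> not full
Total rows cleared: 2

Answer: 2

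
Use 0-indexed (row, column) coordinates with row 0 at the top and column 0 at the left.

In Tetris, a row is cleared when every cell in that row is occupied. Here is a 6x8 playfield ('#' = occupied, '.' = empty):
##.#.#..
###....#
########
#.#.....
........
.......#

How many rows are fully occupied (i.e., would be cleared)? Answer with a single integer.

Answer: 1

Derivation:
Check each row:
  row 0: 4 empty cells -> not full
  row 1: 4 empty cells -> not full
  row 2: 0 empty cells -> FULL (clear)
  row 3: 6 empty cells -> not full
  row 4: 8 empty cells -> not full
  row 5: 7 empty cells -> not full
Total rows cleared: 1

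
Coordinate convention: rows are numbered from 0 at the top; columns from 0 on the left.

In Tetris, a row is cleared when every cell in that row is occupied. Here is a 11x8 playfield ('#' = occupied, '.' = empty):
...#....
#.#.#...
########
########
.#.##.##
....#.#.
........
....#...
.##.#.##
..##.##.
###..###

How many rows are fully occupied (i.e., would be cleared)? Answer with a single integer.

Answer: 2

Derivation:
Check each row:
  row 0: 7 empty cells -> not full
  row 1: 5 empty cells -> not full
  row 2: 0 empty cells -> FULL (clear)
  row 3: 0 empty cells -> FULL (clear)
  row 4: 3 empty cells -> not full
  row 5: 6 empty cells -> not full
  row 6: 8 empty cells -> not full
  row 7: 7 empty cells -> not full
  row 8: 3 empty cells -> not full
  row 9: 4 empty cells -> not full
  row 10: 2 empty cells -> not full
Total rows cleared: 2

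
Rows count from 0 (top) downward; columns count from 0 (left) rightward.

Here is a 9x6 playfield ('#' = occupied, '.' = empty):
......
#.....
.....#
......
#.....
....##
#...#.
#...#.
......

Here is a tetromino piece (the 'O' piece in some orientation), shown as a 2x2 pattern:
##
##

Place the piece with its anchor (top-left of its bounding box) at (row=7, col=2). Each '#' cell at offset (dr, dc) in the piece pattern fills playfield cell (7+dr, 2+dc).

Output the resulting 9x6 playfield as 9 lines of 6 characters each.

Answer: ......
#.....
.....#
......
#.....
....##
#...#.
#.###.
..##..

Derivation:
Fill (7+0,2+0) = (7,2)
Fill (7+0,2+1) = (7,3)
Fill (7+1,2+0) = (8,2)
Fill (7+1,2+1) = (8,3)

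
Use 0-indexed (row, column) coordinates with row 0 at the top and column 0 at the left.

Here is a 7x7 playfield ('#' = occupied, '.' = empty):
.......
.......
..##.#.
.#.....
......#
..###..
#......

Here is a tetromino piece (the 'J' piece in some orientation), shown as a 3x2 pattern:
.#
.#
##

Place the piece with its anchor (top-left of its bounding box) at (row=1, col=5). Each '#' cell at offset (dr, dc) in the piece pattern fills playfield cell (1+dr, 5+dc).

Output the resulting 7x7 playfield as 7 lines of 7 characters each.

Fill (1+0,5+1) = (1,6)
Fill (1+1,5+1) = (2,6)
Fill (1+2,5+0) = (3,5)
Fill (1+2,5+1) = (3,6)

Answer: .......
......#
..##.##
.#...##
......#
..###..
#......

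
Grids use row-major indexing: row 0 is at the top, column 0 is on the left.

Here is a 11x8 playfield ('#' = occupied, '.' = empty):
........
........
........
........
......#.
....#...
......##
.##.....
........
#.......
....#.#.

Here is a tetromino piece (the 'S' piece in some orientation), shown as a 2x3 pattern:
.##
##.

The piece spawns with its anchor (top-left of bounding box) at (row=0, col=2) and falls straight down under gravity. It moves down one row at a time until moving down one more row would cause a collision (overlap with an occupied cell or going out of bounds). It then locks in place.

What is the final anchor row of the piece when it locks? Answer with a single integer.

Answer: 4

Derivation:
Spawn at (row=0, col=2). Try each row:
  row 0: fits
  row 1: fits
  row 2: fits
  row 3: fits
  row 4: fits
  row 5: blocked -> lock at row 4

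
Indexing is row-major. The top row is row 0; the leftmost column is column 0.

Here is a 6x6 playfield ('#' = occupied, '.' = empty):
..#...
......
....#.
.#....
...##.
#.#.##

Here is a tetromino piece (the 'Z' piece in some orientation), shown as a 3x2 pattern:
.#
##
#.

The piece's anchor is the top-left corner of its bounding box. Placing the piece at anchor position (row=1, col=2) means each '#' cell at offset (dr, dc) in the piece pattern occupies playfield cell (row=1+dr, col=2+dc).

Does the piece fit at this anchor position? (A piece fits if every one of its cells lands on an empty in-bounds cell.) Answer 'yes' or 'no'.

Check each piece cell at anchor (1, 2):
  offset (0,1) -> (1,3): empty -> OK
  offset (1,0) -> (2,2): empty -> OK
  offset (1,1) -> (2,3): empty -> OK
  offset (2,0) -> (3,2): empty -> OK
All cells valid: yes

Answer: yes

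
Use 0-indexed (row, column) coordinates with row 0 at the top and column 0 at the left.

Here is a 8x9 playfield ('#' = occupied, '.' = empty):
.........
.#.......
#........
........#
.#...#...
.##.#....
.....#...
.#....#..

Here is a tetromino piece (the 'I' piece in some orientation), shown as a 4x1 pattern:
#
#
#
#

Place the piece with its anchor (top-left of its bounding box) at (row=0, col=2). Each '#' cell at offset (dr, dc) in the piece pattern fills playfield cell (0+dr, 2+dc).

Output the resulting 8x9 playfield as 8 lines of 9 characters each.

Fill (0+0,2+0) = (0,2)
Fill (0+1,2+0) = (1,2)
Fill (0+2,2+0) = (2,2)
Fill (0+3,2+0) = (3,2)

Answer: ..#......
.##......
#.#......
..#.....#
.#...#...
.##.#....
.....#...
.#....#..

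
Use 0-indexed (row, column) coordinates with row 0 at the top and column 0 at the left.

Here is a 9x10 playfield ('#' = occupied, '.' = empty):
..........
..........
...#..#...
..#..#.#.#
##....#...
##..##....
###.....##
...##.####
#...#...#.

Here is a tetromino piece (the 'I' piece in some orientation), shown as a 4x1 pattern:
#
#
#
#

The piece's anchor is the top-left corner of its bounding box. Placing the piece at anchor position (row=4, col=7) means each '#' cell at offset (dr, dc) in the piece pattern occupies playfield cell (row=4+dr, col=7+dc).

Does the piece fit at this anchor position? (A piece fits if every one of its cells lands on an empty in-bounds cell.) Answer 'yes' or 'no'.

Check each piece cell at anchor (4, 7):
  offset (0,0) -> (4,7): empty -> OK
  offset (1,0) -> (5,7): empty -> OK
  offset (2,0) -> (6,7): empty -> OK
  offset (3,0) -> (7,7): occupied ('#') -> FAIL
All cells valid: no

Answer: no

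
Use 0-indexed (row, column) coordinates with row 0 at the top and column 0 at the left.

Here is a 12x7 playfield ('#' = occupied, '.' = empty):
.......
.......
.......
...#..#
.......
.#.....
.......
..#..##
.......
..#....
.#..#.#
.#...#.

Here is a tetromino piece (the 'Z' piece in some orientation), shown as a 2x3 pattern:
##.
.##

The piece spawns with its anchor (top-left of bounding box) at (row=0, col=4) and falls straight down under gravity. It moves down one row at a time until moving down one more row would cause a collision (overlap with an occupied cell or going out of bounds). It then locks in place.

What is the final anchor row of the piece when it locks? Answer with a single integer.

Spawn at (row=0, col=4). Try each row:
  row 0: fits
  row 1: fits
  row 2: blocked -> lock at row 1

Answer: 1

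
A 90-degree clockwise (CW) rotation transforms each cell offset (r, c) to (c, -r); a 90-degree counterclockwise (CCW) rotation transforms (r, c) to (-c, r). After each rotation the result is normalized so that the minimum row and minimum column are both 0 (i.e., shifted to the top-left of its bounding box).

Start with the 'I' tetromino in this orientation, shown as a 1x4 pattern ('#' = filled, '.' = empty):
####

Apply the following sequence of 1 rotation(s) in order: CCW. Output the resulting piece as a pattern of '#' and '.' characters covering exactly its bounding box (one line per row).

Start:
####
After rotation 1 (CCW):
#
#
#
#

Answer: #
#
#
#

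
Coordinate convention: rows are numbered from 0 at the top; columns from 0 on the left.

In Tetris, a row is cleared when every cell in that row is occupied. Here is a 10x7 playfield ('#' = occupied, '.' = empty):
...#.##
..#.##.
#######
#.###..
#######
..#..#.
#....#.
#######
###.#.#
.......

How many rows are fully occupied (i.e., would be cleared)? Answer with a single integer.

Answer: 3

Derivation:
Check each row:
  row 0: 4 empty cells -> not full
  row 1: 4 empty cells -> not full
  row 2: 0 empty cells -> FULL (clear)
  row 3: 3 empty cells -> not full
  row 4: 0 empty cells -> FULL (clear)
  row 5: 5 empty cells -> not full
  row 6: 5 empty cells -> not full
  row 7: 0 empty cells -> FULL (clear)
  row 8: 2 empty cells -> not full
  row 9: 7 empty cells -> not full
Total rows cleared: 3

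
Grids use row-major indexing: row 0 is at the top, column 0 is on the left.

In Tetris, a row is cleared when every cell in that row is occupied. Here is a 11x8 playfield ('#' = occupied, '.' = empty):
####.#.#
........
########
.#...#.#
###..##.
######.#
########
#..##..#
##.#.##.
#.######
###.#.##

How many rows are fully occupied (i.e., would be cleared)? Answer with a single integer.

Answer: 2

Derivation:
Check each row:
  row 0: 2 empty cells -> not full
  row 1: 8 empty cells -> not full
  row 2: 0 empty cells -> FULL (clear)
  row 3: 5 empty cells -> not full
  row 4: 3 empty cells -> not full
  row 5: 1 empty cell -> not full
  row 6: 0 empty cells -> FULL (clear)
  row 7: 4 empty cells -> not full
  row 8: 3 empty cells -> not full
  row 9: 1 empty cell -> not full
  row 10: 2 empty cells -> not full
Total rows cleared: 2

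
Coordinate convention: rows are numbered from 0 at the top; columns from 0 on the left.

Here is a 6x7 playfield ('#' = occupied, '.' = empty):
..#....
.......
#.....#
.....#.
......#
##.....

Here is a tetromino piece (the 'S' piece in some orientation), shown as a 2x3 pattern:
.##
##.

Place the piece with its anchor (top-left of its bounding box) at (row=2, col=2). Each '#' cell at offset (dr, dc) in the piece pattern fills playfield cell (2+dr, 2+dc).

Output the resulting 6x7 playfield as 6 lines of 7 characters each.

Fill (2+0,2+1) = (2,3)
Fill (2+0,2+2) = (2,4)
Fill (2+1,2+0) = (3,2)
Fill (2+1,2+1) = (3,3)

Answer: ..#....
.......
#..##.#
..##.#.
......#
##.....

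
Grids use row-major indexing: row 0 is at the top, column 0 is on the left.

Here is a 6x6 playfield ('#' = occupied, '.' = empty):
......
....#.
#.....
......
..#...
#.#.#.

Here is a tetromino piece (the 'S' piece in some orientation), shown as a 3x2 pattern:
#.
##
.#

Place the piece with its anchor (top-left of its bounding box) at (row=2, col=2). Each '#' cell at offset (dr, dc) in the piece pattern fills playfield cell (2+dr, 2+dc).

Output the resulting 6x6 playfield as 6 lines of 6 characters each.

Fill (2+0,2+0) = (2,2)
Fill (2+1,2+0) = (3,2)
Fill (2+1,2+1) = (3,3)
Fill (2+2,2+1) = (4,3)

Answer: ......
....#.
#.#...
..##..
..##..
#.#.#.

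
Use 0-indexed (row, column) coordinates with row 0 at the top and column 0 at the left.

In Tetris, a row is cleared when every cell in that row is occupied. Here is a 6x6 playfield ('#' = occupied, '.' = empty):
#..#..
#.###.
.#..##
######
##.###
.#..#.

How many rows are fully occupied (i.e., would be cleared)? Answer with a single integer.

Answer: 1

Derivation:
Check each row:
  row 0: 4 empty cells -> not full
  row 1: 2 empty cells -> not full
  row 2: 3 empty cells -> not full
  row 3: 0 empty cells -> FULL (clear)
  row 4: 1 empty cell -> not full
  row 5: 4 empty cells -> not full
Total rows cleared: 1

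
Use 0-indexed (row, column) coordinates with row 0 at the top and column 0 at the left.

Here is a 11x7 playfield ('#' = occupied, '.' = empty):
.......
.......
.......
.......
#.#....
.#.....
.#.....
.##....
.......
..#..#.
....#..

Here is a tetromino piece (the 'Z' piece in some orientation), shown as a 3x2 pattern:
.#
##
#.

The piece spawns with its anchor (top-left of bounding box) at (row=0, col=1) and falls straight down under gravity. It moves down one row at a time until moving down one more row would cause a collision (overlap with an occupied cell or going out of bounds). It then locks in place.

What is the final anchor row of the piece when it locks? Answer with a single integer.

Spawn at (row=0, col=1). Try each row:
  row 0: fits
  row 1: fits
  row 2: fits
  row 3: blocked -> lock at row 2

Answer: 2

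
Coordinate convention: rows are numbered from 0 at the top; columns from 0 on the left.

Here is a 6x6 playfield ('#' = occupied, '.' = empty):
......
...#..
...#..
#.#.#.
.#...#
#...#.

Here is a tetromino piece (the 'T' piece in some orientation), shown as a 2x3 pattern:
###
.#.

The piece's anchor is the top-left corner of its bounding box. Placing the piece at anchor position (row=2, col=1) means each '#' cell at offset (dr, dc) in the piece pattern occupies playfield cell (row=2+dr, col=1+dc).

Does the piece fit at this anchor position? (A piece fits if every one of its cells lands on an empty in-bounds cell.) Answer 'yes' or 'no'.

Check each piece cell at anchor (2, 1):
  offset (0,0) -> (2,1): empty -> OK
  offset (0,1) -> (2,2): empty -> OK
  offset (0,2) -> (2,3): occupied ('#') -> FAIL
  offset (1,1) -> (3,2): occupied ('#') -> FAIL
All cells valid: no

Answer: no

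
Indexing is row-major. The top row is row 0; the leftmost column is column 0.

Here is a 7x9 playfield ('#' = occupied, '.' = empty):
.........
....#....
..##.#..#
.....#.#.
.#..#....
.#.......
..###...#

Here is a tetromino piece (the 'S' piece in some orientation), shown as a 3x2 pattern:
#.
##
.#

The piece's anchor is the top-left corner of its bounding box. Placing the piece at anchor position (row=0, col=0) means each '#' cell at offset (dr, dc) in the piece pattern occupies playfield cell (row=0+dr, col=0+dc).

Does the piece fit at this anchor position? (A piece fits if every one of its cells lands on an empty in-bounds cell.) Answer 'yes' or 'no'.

Check each piece cell at anchor (0, 0):
  offset (0,0) -> (0,0): empty -> OK
  offset (1,0) -> (1,0): empty -> OK
  offset (1,1) -> (1,1): empty -> OK
  offset (2,1) -> (2,1): empty -> OK
All cells valid: yes

Answer: yes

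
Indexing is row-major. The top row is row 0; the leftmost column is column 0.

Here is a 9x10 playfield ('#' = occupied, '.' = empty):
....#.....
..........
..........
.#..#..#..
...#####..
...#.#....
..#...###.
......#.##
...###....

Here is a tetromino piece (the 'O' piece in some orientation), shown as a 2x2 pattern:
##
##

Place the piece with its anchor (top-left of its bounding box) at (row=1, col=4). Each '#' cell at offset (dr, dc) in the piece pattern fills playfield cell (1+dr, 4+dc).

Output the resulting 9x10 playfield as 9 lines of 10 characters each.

Answer: ....#.....
....##....
....##....
.#..#..#..
...#####..
...#.#....
..#...###.
......#.##
...###....

Derivation:
Fill (1+0,4+0) = (1,4)
Fill (1+0,4+1) = (1,5)
Fill (1+1,4+0) = (2,4)
Fill (1+1,4+1) = (2,5)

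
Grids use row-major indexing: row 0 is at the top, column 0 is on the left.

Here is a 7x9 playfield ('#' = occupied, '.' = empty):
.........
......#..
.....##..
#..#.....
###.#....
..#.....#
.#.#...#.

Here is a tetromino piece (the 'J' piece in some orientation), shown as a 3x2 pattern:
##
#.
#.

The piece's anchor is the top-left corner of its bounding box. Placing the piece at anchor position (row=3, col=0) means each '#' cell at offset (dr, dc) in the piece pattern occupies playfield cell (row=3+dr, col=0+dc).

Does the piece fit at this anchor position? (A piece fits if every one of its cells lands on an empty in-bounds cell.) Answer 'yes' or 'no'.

Answer: no

Derivation:
Check each piece cell at anchor (3, 0):
  offset (0,0) -> (3,0): occupied ('#') -> FAIL
  offset (0,1) -> (3,1): empty -> OK
  offset (1,0) -> (4,0): occupied ('#') -> FAIL
  offset (2,0) -> (5,0): empty -> OK
All cells valid: no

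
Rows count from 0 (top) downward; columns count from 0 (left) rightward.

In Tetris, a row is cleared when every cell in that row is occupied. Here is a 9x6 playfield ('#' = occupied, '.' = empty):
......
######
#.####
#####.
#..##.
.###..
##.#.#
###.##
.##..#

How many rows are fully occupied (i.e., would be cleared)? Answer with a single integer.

Answer: 1

Derivation:
Check each row:
  row 0: 6 empty cells -> not full
  row 1: 0 empty cells -> FULL (clear)
  row 2: 1 empty cell -> not full
  row 3: 1 empty cell -> not full
  row 4: 3 empty cells -> not full
  row 5: 3 empty cells -> not full
  row 6: 2 empty cells -> not full
  row 7: 1 empty cell -> not full
  row 8: 3 empty cells -> not full
Total rows cleared: 1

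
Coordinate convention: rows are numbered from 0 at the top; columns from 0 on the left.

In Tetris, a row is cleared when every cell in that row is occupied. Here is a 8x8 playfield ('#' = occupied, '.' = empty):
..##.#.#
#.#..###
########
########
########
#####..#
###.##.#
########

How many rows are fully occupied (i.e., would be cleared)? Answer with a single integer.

Answer: 4

Derivation:
Check each row:
  row 0: 4 empty cells -> not full
  row 1: 3 empty cells -> not full
  row 2: 0 empty cells -> FULL (clear)
  row 3: 0 empty cells -> FULL (clear)
  row 4: 0 empty cells -> FULL (clear)
  row 5: 2 empty cells -> not full
  row 6: 2 empty cells -> not full
  row 7: 0 empty cells -> FULL (clear)
Total rows cleared: 4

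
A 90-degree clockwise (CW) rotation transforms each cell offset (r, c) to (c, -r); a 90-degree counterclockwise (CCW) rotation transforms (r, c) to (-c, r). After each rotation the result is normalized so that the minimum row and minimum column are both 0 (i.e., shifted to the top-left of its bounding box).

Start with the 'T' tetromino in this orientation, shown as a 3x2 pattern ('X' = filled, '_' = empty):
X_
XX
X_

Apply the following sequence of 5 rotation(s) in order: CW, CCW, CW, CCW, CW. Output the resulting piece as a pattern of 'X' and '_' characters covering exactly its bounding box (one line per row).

Answer: XXX
_X_

Derivation:
Start:
X_
XX
X_
After rotation 1 (CW):
XXX
_X_
After rotation 2 (CCW):
X_
XX
X_
After rotation 3 (CW):
XXX
_X_
After rotation 4 (CCW):
X_
XX
X_
After rotation 5 (CW):
XXX
_X_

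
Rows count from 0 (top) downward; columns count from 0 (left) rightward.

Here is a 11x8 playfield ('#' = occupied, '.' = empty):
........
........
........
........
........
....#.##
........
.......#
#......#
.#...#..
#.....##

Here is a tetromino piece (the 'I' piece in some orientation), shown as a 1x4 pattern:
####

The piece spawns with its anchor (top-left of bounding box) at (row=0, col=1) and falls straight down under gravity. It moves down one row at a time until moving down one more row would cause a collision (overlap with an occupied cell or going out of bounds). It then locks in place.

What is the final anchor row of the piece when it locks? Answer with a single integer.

Answer: 4

Derivation:
Spawn at (row=0, col=1). Try each row:
  row 0: fits
  row 1: fits
  row 2: fits
  row 3: fits
  row 4: fits
  row 5: blocked -> lock at row 4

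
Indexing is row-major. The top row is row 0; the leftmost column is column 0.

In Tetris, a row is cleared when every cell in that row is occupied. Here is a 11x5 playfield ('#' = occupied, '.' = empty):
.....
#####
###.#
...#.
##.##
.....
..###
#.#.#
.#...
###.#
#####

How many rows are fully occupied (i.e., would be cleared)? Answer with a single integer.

Answer: 2

Derivation:
Check each row:
  row 0: 5 empty cells -> not full
  row 1: 0 empty cells -> FULL (clear)
  row 2: 1 empty cell -> not full
  row 3: 4 empty cells -> not full
  row 4: 1 empty cell -> not full
  row 5: 5 empty cells -> not full
  row 6: 2 empty cells -> not full
  row 7: 2 empty cells -> not full
  row 8: 4 empty cells -> not full
  row 9: 1 empty cell -> not full
  row 10: 0 empty cells -> FULL (clear)
Total rows cleared: 2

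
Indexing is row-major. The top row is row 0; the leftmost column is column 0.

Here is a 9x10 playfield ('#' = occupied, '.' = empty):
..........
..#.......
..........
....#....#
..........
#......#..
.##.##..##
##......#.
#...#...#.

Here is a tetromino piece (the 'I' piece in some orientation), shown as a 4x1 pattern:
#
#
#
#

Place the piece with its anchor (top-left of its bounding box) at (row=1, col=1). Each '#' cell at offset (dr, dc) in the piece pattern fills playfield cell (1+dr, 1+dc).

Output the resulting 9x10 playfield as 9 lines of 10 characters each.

Fill (1+0,1+0) = (1,1)
Fill (1+1,1+0) = (2,1)
Fill (1+2,1+0) = (3,1)
Fill (1+3,1+0) = (4,1)

Answer: ..........
.##.......
.#........
.#..#....#
.#........
#......#..
.##.##..##
##......#.
#...#...#.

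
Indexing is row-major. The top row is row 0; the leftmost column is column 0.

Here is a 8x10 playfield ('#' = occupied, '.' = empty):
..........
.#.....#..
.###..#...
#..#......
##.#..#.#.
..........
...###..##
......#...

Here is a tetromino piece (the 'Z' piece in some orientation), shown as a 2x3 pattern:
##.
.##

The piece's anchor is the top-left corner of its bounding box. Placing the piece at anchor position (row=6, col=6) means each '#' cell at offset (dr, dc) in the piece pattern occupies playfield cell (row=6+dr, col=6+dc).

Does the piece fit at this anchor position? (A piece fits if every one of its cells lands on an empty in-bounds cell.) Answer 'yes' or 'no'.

Check each piece cell at anchor (6, 6):
  offset (0,0) -> (6,6): empty -> OK
  offset (0,1) -> (6,7): empty -> OK
  offset (1,1) -> (7,7): empty -> OK
  offset (1,2) -> (7,8): empty -> OK
All cells valid: yes

Answer: yes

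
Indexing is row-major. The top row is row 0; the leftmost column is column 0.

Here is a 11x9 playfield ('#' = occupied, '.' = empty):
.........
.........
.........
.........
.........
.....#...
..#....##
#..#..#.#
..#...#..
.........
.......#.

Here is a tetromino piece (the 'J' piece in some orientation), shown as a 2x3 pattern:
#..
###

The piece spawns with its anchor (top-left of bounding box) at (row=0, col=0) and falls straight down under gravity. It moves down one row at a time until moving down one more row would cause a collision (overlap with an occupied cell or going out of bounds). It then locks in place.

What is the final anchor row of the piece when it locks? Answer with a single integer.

Answer: 4

Derivation:
Spawn at (row=0, col=0). Try each row:
  row 0: fits
  row 1: fits
  row 2: fits
  row 3: fits
  row 4: fits
  row 5: blocked -> lock at row 4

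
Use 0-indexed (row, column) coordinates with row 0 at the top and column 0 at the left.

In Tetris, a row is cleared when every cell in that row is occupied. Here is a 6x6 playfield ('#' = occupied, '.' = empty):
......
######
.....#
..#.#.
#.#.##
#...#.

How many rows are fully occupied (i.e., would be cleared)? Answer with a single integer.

Check each row:
  row 0: 6 empty cells -> not full
  row 1: 0 empty cells -> FULL (clear)
  row 2: 5 empty cells -> not full
  row 3: 4 empty cells -> not full
  row 4: 2 empty cells -> not full
  row 5: 4 empty cells -> not full
Total rows cleared: 1

Answer: 1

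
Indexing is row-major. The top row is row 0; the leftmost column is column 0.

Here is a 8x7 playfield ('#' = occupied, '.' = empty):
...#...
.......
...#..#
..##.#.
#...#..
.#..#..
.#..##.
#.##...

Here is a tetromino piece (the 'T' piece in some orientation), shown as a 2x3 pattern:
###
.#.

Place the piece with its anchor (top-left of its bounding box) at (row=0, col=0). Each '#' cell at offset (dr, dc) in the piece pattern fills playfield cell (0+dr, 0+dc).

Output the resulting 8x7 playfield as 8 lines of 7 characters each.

Answer: ####...
.#.....
...#..#
..##.#.
#...#..
.#..#..
.#..##.
#.##...

Derivation:
Fill (0+0,0+0) = (0,0)
Fill (0+0,0+1) = (0,1)
Fill (0+0,0+2) = (0,2)
Fill (0+1,0+1) = (1,1)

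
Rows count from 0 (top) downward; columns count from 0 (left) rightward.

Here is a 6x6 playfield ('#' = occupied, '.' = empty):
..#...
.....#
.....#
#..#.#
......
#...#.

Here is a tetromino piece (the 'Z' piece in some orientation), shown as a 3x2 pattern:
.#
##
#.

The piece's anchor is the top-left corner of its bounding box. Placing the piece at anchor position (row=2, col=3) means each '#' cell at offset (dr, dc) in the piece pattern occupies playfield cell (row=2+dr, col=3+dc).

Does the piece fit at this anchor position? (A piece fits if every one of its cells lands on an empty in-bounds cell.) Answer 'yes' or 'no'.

Check each piece cell at anchor (2, 3):
  offset (0,1) -> (2,4): empty -> OK
  offset (1,0) -> (3,3): occupied ('#') -> FAIL
  offset (1,1) -> (3,4): empty -> OK
  offset (2,0) -> (4,3): empty -> OK
All cells valid: no

Answer: no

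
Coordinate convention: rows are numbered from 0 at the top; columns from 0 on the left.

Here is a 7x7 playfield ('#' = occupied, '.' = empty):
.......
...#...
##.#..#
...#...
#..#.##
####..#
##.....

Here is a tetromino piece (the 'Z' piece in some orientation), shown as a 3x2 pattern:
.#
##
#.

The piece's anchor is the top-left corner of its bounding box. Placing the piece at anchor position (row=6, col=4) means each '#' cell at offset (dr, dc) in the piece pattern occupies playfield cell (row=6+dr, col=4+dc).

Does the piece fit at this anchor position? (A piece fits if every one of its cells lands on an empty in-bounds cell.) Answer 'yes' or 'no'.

Check each piece cell at anchor (6, 4):
  offset (0,1) -> (6,5): empty -> OK
  offset (1,0) -> (7,4): out of bounds -> FAIL
  offset (1,1) -> (7,5): out of bounds -> FAIL
  offset (2,0) -> (8,4): out of bounds -> FAIL
All cells valid: no

Answer: no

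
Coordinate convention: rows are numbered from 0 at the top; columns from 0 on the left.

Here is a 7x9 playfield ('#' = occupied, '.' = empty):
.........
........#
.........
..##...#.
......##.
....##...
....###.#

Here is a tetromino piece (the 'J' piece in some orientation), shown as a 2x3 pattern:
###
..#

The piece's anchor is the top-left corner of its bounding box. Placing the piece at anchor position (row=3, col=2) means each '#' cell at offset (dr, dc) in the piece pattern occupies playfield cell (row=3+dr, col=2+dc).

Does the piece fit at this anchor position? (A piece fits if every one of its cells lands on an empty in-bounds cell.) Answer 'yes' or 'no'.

Check each piece cell at anchor (3, 2):
  offset (0,0) -> (3,2): occupied ('#') -> FAIL
  offset (0,1) -> (3,3): occupied ('#') -> FAIL
  offset (0,2) -> (3,4): empty -> OK
  offset (1,2) -> (4,4): empty -> OK
All cells valid: no

Answer: no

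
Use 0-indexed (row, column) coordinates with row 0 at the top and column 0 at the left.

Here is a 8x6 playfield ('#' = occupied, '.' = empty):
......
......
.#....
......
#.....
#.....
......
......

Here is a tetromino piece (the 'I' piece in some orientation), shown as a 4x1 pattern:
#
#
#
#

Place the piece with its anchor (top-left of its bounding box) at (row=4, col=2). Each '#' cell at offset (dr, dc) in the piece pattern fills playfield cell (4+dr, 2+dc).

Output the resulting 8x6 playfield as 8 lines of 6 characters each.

Fill (4+0,2+0) = (4,2)
Fill (4+1,2+0) = (5,2)
Fill (4+2,2+0) = (6,2)
Fill (4+3,2+0) = (7,2)

Answer: ......
......
.#....
......
#.#...
#.#...
..#...
..#...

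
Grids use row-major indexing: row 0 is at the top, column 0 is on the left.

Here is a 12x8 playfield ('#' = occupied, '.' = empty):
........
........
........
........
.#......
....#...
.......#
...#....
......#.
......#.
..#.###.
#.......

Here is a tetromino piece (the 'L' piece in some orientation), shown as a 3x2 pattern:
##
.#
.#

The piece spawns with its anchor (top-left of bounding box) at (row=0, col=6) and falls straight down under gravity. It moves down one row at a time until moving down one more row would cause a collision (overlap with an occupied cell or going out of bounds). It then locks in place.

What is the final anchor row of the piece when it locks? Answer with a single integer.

Spawn at (row=0, col=6). Try each row:
  row 0: fits
  row 1: fits
  row 2: fits
  row 3: fits
  row 4: blocked -> lock at row 3

Answer: 3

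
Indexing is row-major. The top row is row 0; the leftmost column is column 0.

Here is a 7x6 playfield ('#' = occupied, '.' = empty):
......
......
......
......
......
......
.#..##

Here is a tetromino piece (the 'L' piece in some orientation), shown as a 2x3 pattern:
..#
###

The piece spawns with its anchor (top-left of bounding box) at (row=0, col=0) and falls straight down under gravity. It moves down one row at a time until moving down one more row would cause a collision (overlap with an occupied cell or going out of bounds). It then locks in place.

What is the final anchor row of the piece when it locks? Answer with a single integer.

Spawn at (row=0, col=0). Try each row:
  row 0: fits
  row 1: fits
  row 2: fits
  row 3: fits
  row 4: fits
  row 5: blocked -> lock at row 4

Answer: 4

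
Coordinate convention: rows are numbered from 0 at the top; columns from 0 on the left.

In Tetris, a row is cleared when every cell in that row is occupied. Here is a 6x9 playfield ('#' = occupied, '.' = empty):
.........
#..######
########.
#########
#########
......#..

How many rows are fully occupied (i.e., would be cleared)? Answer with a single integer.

Answer: 2

Derivation:
Check each row:
  row 0: 9 empty cells -> not full
  row 1: 2 empty cells -> not full
  row 2: 1 empty cell -> not full
  row 3: 0 empty cells -> FULL (clear)
  row 4: 0 empty cells -> FULL (clear)
  row 5: 8 empty cells -> not full
Total rows cleared: 2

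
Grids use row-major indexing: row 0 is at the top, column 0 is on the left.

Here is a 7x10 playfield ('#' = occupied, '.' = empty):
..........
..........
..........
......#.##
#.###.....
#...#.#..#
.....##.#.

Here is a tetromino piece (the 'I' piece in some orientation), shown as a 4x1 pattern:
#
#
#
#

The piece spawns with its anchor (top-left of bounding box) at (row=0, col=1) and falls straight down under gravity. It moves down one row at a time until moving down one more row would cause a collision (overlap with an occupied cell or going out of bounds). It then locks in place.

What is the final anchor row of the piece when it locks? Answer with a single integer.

Answer: 3

Derivation:
Spawn at (row=0, col=1). Try each row:
  row 0: fits
  row 1: fits
  row 2: fits
  row 3: fits
  row 4: blocked -> lock at row 3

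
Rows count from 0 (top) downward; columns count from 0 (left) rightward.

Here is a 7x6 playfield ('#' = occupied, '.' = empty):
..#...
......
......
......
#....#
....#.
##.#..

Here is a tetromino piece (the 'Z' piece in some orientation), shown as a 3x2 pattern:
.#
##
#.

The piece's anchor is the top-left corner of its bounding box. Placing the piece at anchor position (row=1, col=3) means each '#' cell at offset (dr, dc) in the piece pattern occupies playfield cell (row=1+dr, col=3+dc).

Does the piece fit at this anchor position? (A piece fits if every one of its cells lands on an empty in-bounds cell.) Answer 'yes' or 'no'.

Answer: yes

Derivation:
Check each piece cell at anchor (1, 3):
  offset (0,1) -> (1,4): empty -> OK
  offset (1,0) -> (2,3): empty -> OK
  offset (1,1) -> (2,4): empty -> OK
  offset (2,0) -> (3,3): empty -> OK
All cells valid: yes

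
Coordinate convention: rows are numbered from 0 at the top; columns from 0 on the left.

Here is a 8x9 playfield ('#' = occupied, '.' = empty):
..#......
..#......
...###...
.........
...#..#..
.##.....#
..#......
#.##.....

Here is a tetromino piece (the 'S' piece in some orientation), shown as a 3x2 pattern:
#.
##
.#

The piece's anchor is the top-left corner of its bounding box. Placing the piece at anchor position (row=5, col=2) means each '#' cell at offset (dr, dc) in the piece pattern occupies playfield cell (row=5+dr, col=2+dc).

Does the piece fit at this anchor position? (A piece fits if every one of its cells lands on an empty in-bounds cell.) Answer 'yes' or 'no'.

Answer: no

Derivation:
Check each piece cell at anchor (5, 2):
  offset (0,0) -> (5,2): occupied ('#') -> FAIL
  offset (1,0) -> (6,2): occupied ('#') -> FAIL
  offset (1,1) -> (6,3): empty -> OK
  offset (2,1) -> (7,3): occupied ('#') -> FAIL
All cells valid: no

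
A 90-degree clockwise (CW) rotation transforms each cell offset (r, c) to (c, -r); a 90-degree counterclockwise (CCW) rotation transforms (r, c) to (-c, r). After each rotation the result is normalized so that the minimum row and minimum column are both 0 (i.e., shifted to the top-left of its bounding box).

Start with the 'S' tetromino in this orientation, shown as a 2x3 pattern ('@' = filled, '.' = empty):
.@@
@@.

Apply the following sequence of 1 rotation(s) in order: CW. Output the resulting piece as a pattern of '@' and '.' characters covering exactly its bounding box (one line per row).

Answer: @.
@@
.@

Derivation:
Start:
.@@
@@.
After rotation 1 (CW):
@.
@@
.@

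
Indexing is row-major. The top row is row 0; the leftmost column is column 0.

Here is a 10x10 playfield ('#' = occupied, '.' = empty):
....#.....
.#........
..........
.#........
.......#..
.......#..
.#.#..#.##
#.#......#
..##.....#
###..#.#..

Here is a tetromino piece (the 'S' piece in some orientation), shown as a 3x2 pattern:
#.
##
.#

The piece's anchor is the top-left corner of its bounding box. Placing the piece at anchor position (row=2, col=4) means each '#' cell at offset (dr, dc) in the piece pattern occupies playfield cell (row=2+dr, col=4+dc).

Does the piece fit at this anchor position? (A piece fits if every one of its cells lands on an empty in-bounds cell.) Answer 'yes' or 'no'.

Answer: yes

Derivation:
Check each piece cell at anchor (2, 4):
  offset (0,0) -> (2,4): empty -> OK
  offset (1,0) -> (3,4): empty -> OK
  offset (1,1) -> (3,5): empty -> OK
  offset (2,1) -> (4,5): empty -> OK
All cells valid: yes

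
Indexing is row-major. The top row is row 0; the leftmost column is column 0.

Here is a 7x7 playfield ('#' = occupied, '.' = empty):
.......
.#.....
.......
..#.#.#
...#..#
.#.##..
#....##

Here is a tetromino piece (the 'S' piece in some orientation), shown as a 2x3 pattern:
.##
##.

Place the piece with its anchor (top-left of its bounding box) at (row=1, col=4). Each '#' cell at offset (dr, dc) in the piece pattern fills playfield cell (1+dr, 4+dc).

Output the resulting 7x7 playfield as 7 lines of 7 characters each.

Answer: .......
.#...##
....##.
..#.#.#
...#..#
.#.##..
#....##

Derivation:
Fill (1+0,4+1) = (1,5)
Fill (1+0,4+2) = (1,6)
Fill (1+1,4+0) = (2,4)
Fill (1+1,4+1) = (2,5)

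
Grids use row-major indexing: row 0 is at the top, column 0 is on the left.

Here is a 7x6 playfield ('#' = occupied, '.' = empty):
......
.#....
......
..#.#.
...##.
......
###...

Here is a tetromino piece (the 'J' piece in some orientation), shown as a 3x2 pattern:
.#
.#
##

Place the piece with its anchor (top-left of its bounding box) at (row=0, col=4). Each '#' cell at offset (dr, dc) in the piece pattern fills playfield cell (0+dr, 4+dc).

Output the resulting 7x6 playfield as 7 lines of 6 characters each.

Answer: .....#
.#...#
....##
..#.#.
...##.
......
###...

Derivation:
Fill (0+0,4+1) = (0,5)
Fill (0+1,4+1) = (1,5)
Fill (0+2,4+0) = (2,4)
Fill (0+2,4+1) = (2,5)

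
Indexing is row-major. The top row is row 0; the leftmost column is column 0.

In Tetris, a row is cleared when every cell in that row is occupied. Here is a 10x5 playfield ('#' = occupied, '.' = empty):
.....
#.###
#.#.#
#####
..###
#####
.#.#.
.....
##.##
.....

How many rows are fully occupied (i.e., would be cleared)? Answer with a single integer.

Answer: 2

Derivation:
Check each row:
  row 0: 5 empty cells -> not full
  row 1: 1 empty cell -> not full
  row 2: 2 empty cells -> not full
  row 3: 0 empty cells -> FULL (clear)
  row 4: 2 empty cells -> not full
  row 5: 0 empty cells -> FULL (clear)
  row 6: 3 empty cells -> not full
  row 7: 5 empty cells -> not full
  row 8: 1 empty cell -> not full
  row 9: 5 empty cells -> not full
Total rows cleared: 2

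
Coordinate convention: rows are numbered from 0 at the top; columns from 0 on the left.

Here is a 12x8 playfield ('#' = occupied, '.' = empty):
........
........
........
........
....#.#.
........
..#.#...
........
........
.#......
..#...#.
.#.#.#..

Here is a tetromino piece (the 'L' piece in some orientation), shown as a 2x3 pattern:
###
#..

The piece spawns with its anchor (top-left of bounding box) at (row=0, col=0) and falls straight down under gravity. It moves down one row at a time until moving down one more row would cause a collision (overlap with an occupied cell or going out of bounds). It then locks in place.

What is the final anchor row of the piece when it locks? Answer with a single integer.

Spawn at (row=0, col=0). Try each row:
  row 0: fits
  row 1: fits
  row 2: fits
  row 3: fits
  row 4: fits
  row 5: fits
  row 6: blocked -> lock at row 5

Answer: 5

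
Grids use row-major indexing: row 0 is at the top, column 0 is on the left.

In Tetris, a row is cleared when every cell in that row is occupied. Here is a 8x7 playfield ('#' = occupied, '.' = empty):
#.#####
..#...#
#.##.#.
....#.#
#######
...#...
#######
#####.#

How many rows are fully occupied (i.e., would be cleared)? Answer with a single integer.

Check each row:
  row 0: 1 empty cell -> not full
  row 1: 5 empty cells -> not full
  row 2: 3 empty cells -> not full
  row 3: 5 empty cells -> not full
  row 4: 0 empty cells -> FULL (clear)
  row 5: 6 empty cells -> not full
  row 6: 0 empty cells -> FULL (clear)
  row 7: 1 empty cell -> not full
Total rows cleared: 2

Answer: 2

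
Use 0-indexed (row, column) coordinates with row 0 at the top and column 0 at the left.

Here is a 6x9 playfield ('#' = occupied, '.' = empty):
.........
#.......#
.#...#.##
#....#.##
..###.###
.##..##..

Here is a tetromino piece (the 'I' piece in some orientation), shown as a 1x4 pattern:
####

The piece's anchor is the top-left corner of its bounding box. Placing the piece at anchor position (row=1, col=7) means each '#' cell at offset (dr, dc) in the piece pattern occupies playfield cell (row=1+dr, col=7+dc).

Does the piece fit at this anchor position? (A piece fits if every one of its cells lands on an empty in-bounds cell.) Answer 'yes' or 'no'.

Check each piece cell at anchor (1, 7):
  offset (0,0) -> (1,7): empty -> OK
  offset (0,1) -> (1,8): occupied ('#') -> FAIL
  offset (0,2) -> (1,9): out of bounds -> FAIL
  offset (0,3) -> (1,10): out of bounds -> FAIL
All cells valid: no

Answer: no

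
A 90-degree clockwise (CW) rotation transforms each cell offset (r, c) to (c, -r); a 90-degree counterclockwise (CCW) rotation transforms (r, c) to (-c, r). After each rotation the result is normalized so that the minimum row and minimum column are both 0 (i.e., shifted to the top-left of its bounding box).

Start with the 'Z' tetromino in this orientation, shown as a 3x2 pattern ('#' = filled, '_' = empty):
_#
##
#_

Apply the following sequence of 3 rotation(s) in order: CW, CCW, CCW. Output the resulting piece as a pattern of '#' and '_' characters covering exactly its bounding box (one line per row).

Answer: ##_
_##

Derivation:
Start:
_#
##
#_
After rotation 1 (CW):
##_
_##
After rotation 2 (CCW):
_#
##
#_
After rotation 3 (CCW):
##_
_##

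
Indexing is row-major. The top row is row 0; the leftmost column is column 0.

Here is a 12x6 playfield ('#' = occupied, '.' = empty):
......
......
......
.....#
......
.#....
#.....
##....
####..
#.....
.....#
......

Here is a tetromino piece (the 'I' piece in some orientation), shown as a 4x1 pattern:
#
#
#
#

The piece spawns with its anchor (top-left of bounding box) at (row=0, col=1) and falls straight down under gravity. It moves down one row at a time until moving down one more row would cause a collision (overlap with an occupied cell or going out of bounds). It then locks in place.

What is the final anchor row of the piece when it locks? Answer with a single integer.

Answer: 1

Derivation:
Spawn at (row=0, col=1). Try each row:
  row 0: fits
  row 1: fits
  row 2: blocked -> lock at row 1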